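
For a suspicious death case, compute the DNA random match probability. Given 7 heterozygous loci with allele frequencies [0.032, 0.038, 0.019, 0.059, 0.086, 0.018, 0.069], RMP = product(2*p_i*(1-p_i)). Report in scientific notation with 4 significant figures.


Computing RMP for 7 loci:
Locus 1: 2 * 0.032 * 0.968 = 0.061952
Locus 2: 2 * 0.038 * 0.962 = 0.073112
Locus 3: 2 * 0.019 * 0.981 = 0.037278
Locus 4: 2 * 0.059 * 0.941 = 0.111038
Locus 5: 2 * 0.086 * 0.914 = 0.157208
Locus 6: 2 * 0.018 * 0.982 = 0.035352
Locus 7: 2 * 0.069 * 0.931 = 0.128478
RMP = 1.339e-08

1.339e-08


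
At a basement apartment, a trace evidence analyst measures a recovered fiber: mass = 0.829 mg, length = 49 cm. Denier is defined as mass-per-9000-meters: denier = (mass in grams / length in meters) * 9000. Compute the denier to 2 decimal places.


Denier calculation:
Mass in grams = 0.829 mg / 1000 = 0.000829 g
Length in meters = 49 cm / 100 = 0.49 m
Linear density = mass / length = 0.000829 / 0.49 = 0.00169184 g/m
Denier = (g/m) * 9000 = 0.00169184 * 9000 = 15.23

15.23


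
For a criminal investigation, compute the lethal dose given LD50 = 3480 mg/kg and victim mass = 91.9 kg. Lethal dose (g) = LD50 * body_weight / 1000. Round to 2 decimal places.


Lethal dose calculation:
Lethal dose = LD50 * body_weight / 1000
= 3480 * 91.9 / 1000
= 319812 / 1000
= 319.81 g

319.81


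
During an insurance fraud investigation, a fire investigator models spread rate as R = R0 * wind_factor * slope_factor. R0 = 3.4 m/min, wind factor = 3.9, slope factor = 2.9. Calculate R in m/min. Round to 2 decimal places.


Fire spread rate calculation:
R = R0 * wind_factor * slope_factor
= 3.4 * 3.9 * 2.9
= 13.26 * 2.9
= 38.45 m/min

38.45


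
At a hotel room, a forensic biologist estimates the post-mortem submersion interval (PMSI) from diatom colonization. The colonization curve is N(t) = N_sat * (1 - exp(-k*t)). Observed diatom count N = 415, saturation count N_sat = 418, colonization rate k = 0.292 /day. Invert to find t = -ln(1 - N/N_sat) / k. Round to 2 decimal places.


PMSI from diatom colonization curve:
N / N_sat = 415 / 418 = 0.992823
1 - N/N_sat = 0.007177
ln(1 - N/N_sat) = -4.936874
t = -ln(1 - N/N_sat) / k = -(-4.936874) / 0.292 = 16.91 days

16.91


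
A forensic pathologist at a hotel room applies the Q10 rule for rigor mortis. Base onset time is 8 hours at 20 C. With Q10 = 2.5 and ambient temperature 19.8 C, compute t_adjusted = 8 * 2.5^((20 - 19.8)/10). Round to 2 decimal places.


Rigor mortis time adjustment:
Exponent = (T_ref - T_actual) / 10 = (20 - 19.8) / 10 = 0.02
Q10 factor = 2.5^0.02 = 1.01849
t_adjusted = 8 * 1.01849 = 8.15 hours

8.15


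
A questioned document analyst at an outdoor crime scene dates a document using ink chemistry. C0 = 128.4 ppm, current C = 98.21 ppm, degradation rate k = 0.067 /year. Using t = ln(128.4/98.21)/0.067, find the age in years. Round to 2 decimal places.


Document age estimation:
C0/C = 128.4 / 98.21 = 1.307403
ln(C0/C) = 0.268043
t = 0.268043 / 0.067 = 4.00 years

4.00


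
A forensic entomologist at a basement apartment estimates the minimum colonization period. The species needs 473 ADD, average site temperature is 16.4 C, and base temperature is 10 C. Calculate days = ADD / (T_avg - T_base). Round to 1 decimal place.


Insect development time:
Effective temperature = avg_temp - T_base = 16.4 - 10 = 6.4 C
Days = ADD / effective_temp = 473 / 6.4 = 73.9 days

73.9


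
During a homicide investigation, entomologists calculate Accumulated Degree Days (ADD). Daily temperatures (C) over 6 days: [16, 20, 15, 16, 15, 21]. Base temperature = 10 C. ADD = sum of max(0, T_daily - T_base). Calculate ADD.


Computing ADD day by day:
Day 1: max(0, 16 - 10) = 6
Day 2: max(0, 20 - 10) = 10
Day 3: max(0, 15 - 10) = 5
Day 4: max(0, 16 - 10) = 6
Day 5: max(0, 15 - 10) = 5
Day 6: max(0, 21 - 10) = 11
Total ADD = 43

43


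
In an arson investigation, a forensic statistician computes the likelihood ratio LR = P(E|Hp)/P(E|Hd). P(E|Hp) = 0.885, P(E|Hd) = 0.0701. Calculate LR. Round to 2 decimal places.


Likelihood ratio calculation:
LR = P(E|Hp) / P(E|Hd)
LR = 0.885 / 0.0701
LR = 12.62

12.62


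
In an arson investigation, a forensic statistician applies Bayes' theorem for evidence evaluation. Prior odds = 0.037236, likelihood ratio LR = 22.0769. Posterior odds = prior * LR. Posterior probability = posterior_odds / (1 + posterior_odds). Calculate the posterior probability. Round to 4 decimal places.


Bayesian evidence evaluation:
Posterior odds = prior_odds * LR = 0.037236 * 22.0769 = 0.8220554
Posterior probability = posterior_odds / (1 + posterior_odds)
= 0.8220554 / (1 + 0.8220554)
= 0.8220554 / 1.8220554
= 0.4512

0.4512


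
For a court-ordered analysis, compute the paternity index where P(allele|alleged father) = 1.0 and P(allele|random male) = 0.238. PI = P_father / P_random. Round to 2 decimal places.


Paternity Index calculation:
PI = P(allele|father) / P(allele|random)
PI = 1.0 / 0.238
PI = 4.20

4.20


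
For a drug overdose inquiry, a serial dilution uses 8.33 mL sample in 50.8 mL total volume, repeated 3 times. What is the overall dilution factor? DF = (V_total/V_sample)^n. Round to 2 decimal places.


Dilution factor calculation:
Single dilution = V_total / V_sample = 50.8 / 8.33 ≈ 6.098439
Number of dilutions = 3
Total DF = (50.8 / 8.33)^3 (full precision, rounded at the end) = 226.81

226.81


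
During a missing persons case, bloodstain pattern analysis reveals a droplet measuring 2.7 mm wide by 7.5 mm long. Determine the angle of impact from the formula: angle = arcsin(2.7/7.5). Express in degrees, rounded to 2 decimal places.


Blood spatter impact angle calculation:
width / length = 2.7 / 7.5 = 0.36
angle = arcsin(0.36)
angle = 21.10 degrees

21.10


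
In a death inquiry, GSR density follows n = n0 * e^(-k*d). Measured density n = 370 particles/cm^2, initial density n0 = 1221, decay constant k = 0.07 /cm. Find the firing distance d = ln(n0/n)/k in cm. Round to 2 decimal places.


GSR distance calculation:
n0/n = 1221 / 370 = 3.3
ln(n0/n) = 1.193922
d = 1.193922 / 0.07 = 17.06 cm

17.06


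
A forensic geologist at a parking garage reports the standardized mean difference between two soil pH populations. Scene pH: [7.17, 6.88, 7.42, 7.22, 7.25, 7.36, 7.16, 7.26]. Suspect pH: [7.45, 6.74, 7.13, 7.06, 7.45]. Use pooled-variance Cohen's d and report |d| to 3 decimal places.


Pooled-variance Cohen's d for soil pH comparison:
Scene mean = 57.72 / 8 = 7.215
Suspect mean = 35.83 / 5 = 7.166
Scene sample variance s_s^2 = 0.026229
Suspect sample variance s_c^2 = 0.08883
Pooled variance = ((n_s-1)*s_s^2 + (n_c-1)*s_c^2) / (n_s + n_c - 2) = 0.048993
Pooled SD = sqrt(0.048993) = 0.221344
Mean difference = 0.049
|d| = |0.049| / 0.221344 = 0.221

0.221


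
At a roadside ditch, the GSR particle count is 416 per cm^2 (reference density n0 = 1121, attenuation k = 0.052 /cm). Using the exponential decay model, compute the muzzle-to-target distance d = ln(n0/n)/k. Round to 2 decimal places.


GSR distance calculation:
n0/n = 1121 / 416 = 2.694712
ln(n0/n) = 0.991291
d = 0.991291 / 0.052 = 19.06 cm

19.06


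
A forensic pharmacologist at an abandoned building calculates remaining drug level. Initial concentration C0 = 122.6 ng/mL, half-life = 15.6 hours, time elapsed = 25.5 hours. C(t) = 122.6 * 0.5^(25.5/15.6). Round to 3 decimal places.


Drug concentration decay:
Number of half-lives = t / t_half = 25.5 / 15.6 = 1.634615
Decay factor = 0.5^1.634615 = 0.32205634
C(t) = 122.6 * 0.32205634 = 39.484 ng/mL

39.484


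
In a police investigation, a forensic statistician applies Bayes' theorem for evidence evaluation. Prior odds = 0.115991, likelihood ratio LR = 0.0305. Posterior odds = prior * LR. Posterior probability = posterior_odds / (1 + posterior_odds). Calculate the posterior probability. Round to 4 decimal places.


Bayesian evidence evaluation:
Posterior odds = prior_odds * LR = 0.115991 * 0.0305 = 0.003537725
Posterior probability = posterior_odds / (1 + posterior_odds)
= 0.003537725 / (1 + 0.003537725)
= 0.003537725 / 1.003537725
= 0.0035

0.0035


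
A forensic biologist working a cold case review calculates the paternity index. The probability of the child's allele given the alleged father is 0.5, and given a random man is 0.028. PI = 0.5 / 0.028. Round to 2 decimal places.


Paternity Index calculation:
PI = P(allele|father) / P(allele|random)
PI = 0.5 / 0.028
PI = 17.86

17.86


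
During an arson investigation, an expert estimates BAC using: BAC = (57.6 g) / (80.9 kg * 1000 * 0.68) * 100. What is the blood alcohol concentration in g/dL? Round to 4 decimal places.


Applying the Widmark formula:
BAC = (dose_g / (body_wt * 1000 * r)) * 100
Denominator = 80.9 * 1000 * 0.68 = 55012
BAC = (57.6 / 55012) * 100
BAC = 0.1047 g/dL

0.1047


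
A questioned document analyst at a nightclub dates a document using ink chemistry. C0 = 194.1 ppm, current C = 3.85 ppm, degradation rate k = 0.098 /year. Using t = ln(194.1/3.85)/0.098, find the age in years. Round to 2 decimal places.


Document age estimation:
C0/C = 194.1 / 3.85 = 50.415584
ln(C0/C) = 3.9203
t = 3.9203 / 0.098 = 40.00 years

40.00


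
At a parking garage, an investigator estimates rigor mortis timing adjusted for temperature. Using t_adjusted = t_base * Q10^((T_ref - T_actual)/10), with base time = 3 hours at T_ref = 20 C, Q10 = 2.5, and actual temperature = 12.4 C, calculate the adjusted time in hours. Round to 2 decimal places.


Rigor mortis time adjustment:
Exponent = (T_ref - T_actual) / 10 = (20 - 12.4) / 10 = 0.76
Q10 factor = 2.5^0.76 = 2.00648
t_adjusted = 3 * 2.00648 = 6.02 hours

6.02


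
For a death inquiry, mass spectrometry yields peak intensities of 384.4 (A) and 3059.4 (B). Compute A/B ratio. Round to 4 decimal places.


Spectral peak ratio:
Peak A = 384.4 counts
Peak B = 3059.4 counts
Ratio = 384.4 / 3059.4 = 0.1256

0.1256


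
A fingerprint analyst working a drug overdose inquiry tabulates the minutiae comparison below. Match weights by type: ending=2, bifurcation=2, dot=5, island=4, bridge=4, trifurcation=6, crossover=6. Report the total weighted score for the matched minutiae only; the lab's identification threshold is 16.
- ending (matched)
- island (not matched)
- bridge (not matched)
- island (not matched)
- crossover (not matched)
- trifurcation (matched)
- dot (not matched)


Weighted minutiae match score:
  ending: matched, +2 (running total 2)
  island: not matched, +0
  bridge: not matched, +0
  island: not matched, +0
  crossover: not matched, +0
  trifurcation: matched, +6 (running total 8)
  dot: not matched, +0
Total score = 8
Threshold = 16; verdict = inconclusive

8


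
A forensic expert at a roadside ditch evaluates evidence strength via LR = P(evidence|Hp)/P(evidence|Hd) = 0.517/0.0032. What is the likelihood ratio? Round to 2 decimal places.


Likelihood ratio calculation:
LR = P(E|Hp) / P(E|Hd)
LR = 0.517 / 0.0032
LR = 161.56

161.56


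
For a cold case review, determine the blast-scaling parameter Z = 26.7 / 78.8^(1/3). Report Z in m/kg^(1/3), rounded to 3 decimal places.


Scaled distance calculation:
W^(1/3) = 78.8^(1/3) = 4.287216
Z = R / W^(1/3) = 26.7 / 4.287216
Z = 6.228 m/kg^(1/3)

6.228


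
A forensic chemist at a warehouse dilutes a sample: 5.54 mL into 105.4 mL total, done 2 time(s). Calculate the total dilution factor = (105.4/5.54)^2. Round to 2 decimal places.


Dilution factor calculation:
Single dilution = V_total / V_sample = 105.4 / 5.54 ≈ 19.025271
Number of dilutions = 2
Total DF = (105.4 / 5.54)^2 (full precision, rounded at the end) = 361.96

361.96


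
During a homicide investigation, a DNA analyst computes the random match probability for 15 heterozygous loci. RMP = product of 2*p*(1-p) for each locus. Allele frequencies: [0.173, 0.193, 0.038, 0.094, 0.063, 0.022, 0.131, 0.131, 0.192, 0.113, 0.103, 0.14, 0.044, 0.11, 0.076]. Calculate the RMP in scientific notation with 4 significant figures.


Computing RMP for 15 loci:
Locus 1: 2 * 0.173 * 0.827 = 0.286142
Locus 2: 2 * 0.193 * 0.807 = 0.311502
Locus 3: 2 * 0.038 * 0.962 = 0.073112
Locus 4: 2 * 0.094 * 0.906 = 0.170328
Locus 5: 2 * 0.063 * 0.937 = 0.118062
Locus 6: 2 * 0.022 * 0.978 = 0.043032
Locus 7: 2 * 0.131 * 0.869 = 0.227678
Locus 8: 2 * 0.131 * 0.869 = 0.227678
Locus 9: 2 * 0.192 * 0.808 = 0.310272
Locus 10: 2 * 0.113 * 0.887 = 0.200462
Locus 11: 2 * 0.103 * 0.897 = 0.184782
Locus 12: 2 * 0.14 * 0.86 = 0.2408
Locus 13: 2 * 0.044 * 0.956 = 0.084128
Locus 14: 2 * 0.11 * 0.89 = 0.1958
Locus 15: 2 * 0.076 * 0.924 = 0.140448
RMP = 1.872e-12

1.872e-12


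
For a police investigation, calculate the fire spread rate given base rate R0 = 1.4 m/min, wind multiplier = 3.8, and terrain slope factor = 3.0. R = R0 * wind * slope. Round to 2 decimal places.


Fire spread rate calculation:
R = R0 * wind_factor * slope_factor
= 1.4 * 3.8 * 3.0
= 5.32 * 3.0
= 15.96 m/min

15.96


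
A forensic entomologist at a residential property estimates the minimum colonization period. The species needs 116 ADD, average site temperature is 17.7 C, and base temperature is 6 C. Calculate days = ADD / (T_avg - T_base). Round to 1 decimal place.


Insect development time:
Effective temperature = avg_temp - T_base = 17.7 - 6 = 11.7 C
Days = ADD / effective_temp = 116 / 11.7 = 9.9 days

9.9


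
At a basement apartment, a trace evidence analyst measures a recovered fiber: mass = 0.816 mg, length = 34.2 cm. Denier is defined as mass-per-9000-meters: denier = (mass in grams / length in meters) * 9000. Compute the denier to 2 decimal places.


Denier calculation:
Mass in grams = 0.816 mg / 1000 = 0.000816 g
Length in meters = 34.2 cm / 100 = 0.342 m
Linear density = mass / length = 0.000816 / 0.342 = 0.00238596 g/m
Denier = (g/m) * 9000 = 0.00238596 * 9000 = 21.47

21.47


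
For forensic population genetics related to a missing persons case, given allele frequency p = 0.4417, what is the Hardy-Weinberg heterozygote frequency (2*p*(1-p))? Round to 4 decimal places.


Hardy-Weinberg heterozygote frequency:
q = 1 - p = 1 - 0.4417 = 0.5583
2pq = 2 * 0.4417 * 0.5583 = 0.4932

0.4932


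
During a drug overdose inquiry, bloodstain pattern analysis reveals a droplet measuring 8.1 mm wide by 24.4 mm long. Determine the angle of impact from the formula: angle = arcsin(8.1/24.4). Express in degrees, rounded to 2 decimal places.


Blood spatter impact angle calculation:
width / length = 8.1 / 24.4 = 0.331967
angle = arcsin(0.331967)
angle = 19.39 degrees

19.39


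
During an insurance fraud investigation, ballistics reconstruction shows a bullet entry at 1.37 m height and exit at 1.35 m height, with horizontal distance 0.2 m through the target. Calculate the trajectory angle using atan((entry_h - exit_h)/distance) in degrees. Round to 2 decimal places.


Bullet trajectory angle:
Height difference = 1.37 - 1.35 = 0.02 m
angle = atan(0.02 / 0.2)
angle = atan(0.1)
angle = 5.71 degrees

5.71


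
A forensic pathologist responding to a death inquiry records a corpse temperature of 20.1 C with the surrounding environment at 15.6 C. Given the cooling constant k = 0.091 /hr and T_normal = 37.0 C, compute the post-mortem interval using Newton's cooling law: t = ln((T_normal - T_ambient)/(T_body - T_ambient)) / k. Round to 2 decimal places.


Using Newton's law of cooling:
t = ln((T_normal - T_ambient) / (T_body - T_ambient)) / k
T_normal - T_ambient = 21.4
T_body - T_ambient = 4.5
Ratio = 4.755556
ln(ratio) = 1.559314
t = 1.559314 / 0.091 = 17.14 hours

17.14


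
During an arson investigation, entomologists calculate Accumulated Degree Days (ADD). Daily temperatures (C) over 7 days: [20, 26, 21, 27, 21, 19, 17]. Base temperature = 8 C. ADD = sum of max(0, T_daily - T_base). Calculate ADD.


Computing ADD day by day:
Day 1: max(0, 20 - 8) = 12
Day 2: max(0, 26 - 8) = 18
Day 3: max(0, 21 - 8) = 13
Day 4: max(0, 27 - 8) = 19
Day 5: max(0, 21 - 8) = 13
Day 6: max(0, 19 - 8) = 11
Day 7: max(0, 17 - 8) = 9
Total ADD = 95

95


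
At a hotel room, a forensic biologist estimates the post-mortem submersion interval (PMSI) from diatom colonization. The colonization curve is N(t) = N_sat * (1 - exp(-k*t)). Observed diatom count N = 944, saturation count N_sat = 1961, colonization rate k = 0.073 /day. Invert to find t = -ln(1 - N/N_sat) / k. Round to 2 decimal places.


PMSI from diatom colonization curve:
N / N_sat = 944 / 1961 = 0.481387
1 - N/N_sat = 0.518613
ln(1 - N/N_sat) = -0.656597
t = -ln(1 - N/N_sat) / k = -(-0.656597) / 0.073 = 8.99 days

8.99


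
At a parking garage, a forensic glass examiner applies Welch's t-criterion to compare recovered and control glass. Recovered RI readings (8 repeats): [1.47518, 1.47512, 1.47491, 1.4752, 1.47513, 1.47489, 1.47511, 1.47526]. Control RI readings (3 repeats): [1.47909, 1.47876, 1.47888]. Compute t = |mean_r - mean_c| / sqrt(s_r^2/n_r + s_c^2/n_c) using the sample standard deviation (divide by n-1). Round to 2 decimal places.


Welch's t-criterion for glass RI comparison:
Recovered mean = sum / n_r = 11.8008 / 8 = 1.4751
Control mean = sum / n_c = 4.43673 / 3 = 1.47891
Recovered sample variance s_r^2 = 1.76571e-08
Control sample variance s_c^2 = 2.79e-08
Welch SE (unpooled) = sqrt(s_r^2/n_r + s_c^2/n_c) = sqrt(2.20714e-09 + 9.3e-09) = sqrt(1.15071e-08) = 0.000107271
|mean_r - mean_c| = 0.00381
t = 0.00381 / 0.000107271 = 35.52

35.52


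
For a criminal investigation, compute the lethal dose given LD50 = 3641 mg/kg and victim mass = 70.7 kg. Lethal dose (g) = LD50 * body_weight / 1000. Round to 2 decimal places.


Lethal dose calculation:
Lethal dose = LD50 * body_weight / 1000
= 3641 * 70.7 / 1000
= 257418.7 / 1000
= 257.42 g

257.42


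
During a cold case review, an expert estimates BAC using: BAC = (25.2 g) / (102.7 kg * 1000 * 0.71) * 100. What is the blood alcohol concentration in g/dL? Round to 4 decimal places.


Applying the Widmark formula:
BAC = (dose_g / (body_wt * 1000 * r)) * 100
Denominator = 102.7 * 1000 * 0.71 = 72917
BAC = (25.2 / 72917) * 100
BAC = 0.0346 g/dL

0.0346


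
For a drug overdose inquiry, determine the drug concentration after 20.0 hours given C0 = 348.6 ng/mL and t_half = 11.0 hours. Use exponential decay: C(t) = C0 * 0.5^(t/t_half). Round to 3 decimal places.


Drug concentration decay:
Number of half-lives = t / t_half = 20.0 / 11.0 = 1.818182
Decay factor = 0.5^1.818182 = 0.28357809
C(t) = 348.6 * 0.28357809 = 98.855 ng/mL

98.855


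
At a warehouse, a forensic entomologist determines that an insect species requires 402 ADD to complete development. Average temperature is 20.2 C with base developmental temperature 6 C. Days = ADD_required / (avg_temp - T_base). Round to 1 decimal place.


Insect development time:
Effective temperature = avg_temp - T_base = 20.2 - 6 = 14.2 C
Days = ADD / effective_temp = 402 / 14.2 = 28.3 days

28.3


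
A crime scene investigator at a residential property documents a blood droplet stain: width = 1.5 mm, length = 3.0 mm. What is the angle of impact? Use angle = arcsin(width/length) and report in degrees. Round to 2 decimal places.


Blood spatter impact angle calculation:
width / length = 1.5 / 3.0 = 0.5
angle = arcsin(0.5)
angle = 30.00 degrees

30.00


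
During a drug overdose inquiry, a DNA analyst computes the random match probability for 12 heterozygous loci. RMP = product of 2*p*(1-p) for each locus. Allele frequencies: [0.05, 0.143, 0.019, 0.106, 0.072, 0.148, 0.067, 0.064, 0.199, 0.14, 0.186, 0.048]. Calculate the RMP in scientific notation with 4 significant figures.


Computing RMP for 12 loci:
Locus 1: 2 * 0.05 * 0.95 = 0.095
Locus 2: 2 * 0.143 * 0.857 = 0.245102
Locus 3: 2 * 0.019 * 0.981 = 0.037278
Locus 4: 2 * 0.106 * 0.894 = 0.189528
Locus 5: 2 * 0.072 * 0.928 = 0.133632
Locus 6: 2 * 0.148 * 0.852 = 0.252192
Locus 7: 2 * 0.067 * 0.933 = 0.125022
Locus 8: 2 * 0.064 * 0.936 = 0.119808
Locus 9: 2 * 0.199 * 0.801 = 0.318798
Locus 10: 2 * 0.14 * 0.86 = 0.2408
Locus 11: 2 * 0.186 * 0.814 = 0.302808
Locus 12: 2 * 0.048 * 0.952 = 0.091392
RMP = 1.764e-10

1.764e-10


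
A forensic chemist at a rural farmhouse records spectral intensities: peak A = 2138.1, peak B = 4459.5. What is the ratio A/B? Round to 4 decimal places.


Spectral peak ratio:
Peak A = 2138.1 counts
Peak B = 4459.5 counts
Ratio = 2138.1 / 4459.5 = 0.4794

0.4794


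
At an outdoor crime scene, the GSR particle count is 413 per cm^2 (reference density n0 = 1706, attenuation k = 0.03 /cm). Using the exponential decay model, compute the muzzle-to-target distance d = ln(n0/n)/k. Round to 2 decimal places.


GSR distance calculation:
n0/n = 1706 / 413 = 4.130751
ln(n0/n) = 1.418459
d = 1.418459 / 0.03 = 47.28 cm

47.28


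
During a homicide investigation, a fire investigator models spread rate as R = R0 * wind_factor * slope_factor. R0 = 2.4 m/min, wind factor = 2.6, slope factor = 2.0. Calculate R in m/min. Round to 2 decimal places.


Fire spread rate calculation:
R = R0 * wind_factor * slope_factor
= 2.4 * 2.6 * 2.0
= 6.24 * 2.0
= 12.48 m/min

12.48


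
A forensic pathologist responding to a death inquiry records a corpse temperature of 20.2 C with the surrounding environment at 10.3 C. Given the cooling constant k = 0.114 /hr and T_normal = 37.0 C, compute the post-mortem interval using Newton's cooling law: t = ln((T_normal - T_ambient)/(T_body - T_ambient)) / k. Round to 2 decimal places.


Using Newton's law of cooling:
t = ln((T_normal - T_ambient) / (T_body - T_ambient)) / k
T_normal - T_ambient = 26.7
T_body - T_ambient = 9.9
Ratio = 2.69697
ln(ratio) = 0.992129
t = 0.992129 / 0.114 = 8.70 hours

8.70


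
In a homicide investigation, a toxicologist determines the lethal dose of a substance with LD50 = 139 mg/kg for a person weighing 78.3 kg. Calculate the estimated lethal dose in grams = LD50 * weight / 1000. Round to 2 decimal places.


Lethal dose calculation:
Lethal dose = LD50 * body_weight / 1000
= 139 * 78.3 / 1000
= 10883.7 / 1000
= 10.88 g

10.88


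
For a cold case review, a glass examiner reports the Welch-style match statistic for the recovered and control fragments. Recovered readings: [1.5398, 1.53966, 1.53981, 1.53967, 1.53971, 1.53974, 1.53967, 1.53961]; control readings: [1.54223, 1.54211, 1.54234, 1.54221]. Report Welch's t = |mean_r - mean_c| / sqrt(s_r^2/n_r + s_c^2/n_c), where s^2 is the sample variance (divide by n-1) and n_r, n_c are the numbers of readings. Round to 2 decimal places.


Welch's t-criterion for glass RI comparison:
Recovered mean = sum / n_r = 12.31767 / 8 = 1.5397087
Control mean = sum / n_c = 6.16889 / 4 = 1.5422225
Recovered sample variance s_r^2 = 4.95536e-09
Control sample variance s_c^2 = 8.89167e-09
Welch SE (unpooled) = sqrt(s_r^2/n_r + s_c^2/n_c) = sqrt(6.1942e-10 + 2.22292e-09) = sqrt(2.84234e-09) = 5.33136e-05
|mean_r - mean_c| = 0.00251375
t = 0.00251375 / 5.33136e-05 = 47.15

47.15


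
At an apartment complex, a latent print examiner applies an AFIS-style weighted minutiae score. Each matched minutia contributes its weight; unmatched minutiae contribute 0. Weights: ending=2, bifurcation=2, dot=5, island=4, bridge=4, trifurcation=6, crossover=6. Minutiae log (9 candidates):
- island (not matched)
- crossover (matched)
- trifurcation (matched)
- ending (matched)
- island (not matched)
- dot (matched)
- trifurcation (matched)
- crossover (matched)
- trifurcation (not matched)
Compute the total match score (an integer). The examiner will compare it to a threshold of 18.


Weighted minutiae match score:
  island: not matched, +0
  crossover: matched, +6 (running total 6)
  trifurcation: matched, +6 (running total 12)
  ending: matched, +2 (running total 14)
  island: not matched, +0
  dot: matched, +5 (running total 19)
  trifurcation: matched, +6 (running total 25)
  crossover: matched, +6 (running total 31)
  trifurcation: not matched, +0
Total score = 31
Threshold = 18; verdict = identification

31


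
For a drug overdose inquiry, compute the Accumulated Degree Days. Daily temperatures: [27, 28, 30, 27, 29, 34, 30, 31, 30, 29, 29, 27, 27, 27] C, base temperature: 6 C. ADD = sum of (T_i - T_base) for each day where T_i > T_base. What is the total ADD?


Computing ADD day by day:
Day 1: max(0, 27 - 6) = 21
Day 2: max(0, 28 - 6) = 22
Day 3: max(0, 30 - 6) = 24
Day 4: max(0, 27 - 6) = 21
Day 5: max(0, 29 - 6) = 23
Day 6: max(0, 34 - 6) = 28
Day 7: max(0, 30 - 6) = 24
Day 8: max(0, 31 - 6) = 25
Day 9: max(0, 30 - 6) = 24
Day 10: max(0, 29 - 6) = 23
Day 11: max(0, 29 - 6) = 23
Day 12: max(0, 27 - 6) = 21
Day 13: max(0, 27 - 6) = 21
Day 14: max(0, 27 - 6) = 21
Total ADD = 321

321


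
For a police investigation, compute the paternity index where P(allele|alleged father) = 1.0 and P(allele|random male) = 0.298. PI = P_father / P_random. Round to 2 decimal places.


Paternity Index calculation:
PI = P(allele|father) / P(allele|random)
PI = 1.0 / 0.298
PI = 3.36

3.36


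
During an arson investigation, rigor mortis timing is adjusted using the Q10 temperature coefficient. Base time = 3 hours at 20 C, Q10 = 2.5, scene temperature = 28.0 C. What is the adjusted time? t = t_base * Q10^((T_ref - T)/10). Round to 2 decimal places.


Rigor mortis time adjustment:
Exponent = (T_ref - T_actual) / 10 = (20 - 28.0) / 10 = -0.8
Q10 factor = 2.5^-0.8 = 0.48045
t_adjusted = 3 * 0.48045 = 1.44 hours

1.44


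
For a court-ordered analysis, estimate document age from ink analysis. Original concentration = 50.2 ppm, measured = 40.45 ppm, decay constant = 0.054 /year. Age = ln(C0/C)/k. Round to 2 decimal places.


Document age estimation:
C0/C = 50.2 / 40.45 = 1.241038
ln(C0/C) = 0.215948
t = 0.215948 / 0.054 = 4.00 years

4.00


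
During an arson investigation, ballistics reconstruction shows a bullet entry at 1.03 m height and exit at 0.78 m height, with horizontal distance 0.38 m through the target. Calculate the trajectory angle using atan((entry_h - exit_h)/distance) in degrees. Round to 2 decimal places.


Bullet trajectory angle:
Height difference = 1.03 - 0.78 = 0.25 m
angle = atan(0.25 / 0.38)
angle = atan(0.657895)
angle = 33.34 degrees

33.34


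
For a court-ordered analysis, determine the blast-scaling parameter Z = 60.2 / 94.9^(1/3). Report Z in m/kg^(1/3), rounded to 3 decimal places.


Scaled distance calculation:
W^(1/3) = 94.9^(1/3) = 4.561301
Z = R / W^(1/3) = 60.2 / 4.561301
Z = 13.198 m/kg^(1/3)

13.198


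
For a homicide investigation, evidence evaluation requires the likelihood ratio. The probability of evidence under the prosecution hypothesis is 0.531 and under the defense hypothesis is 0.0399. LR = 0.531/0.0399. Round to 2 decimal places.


Likelihood ratio calculation:
LR = P(E|Hp) / P(E|Hd)
LR = 0.531 / 0.0399
LR = 13.31

13.31


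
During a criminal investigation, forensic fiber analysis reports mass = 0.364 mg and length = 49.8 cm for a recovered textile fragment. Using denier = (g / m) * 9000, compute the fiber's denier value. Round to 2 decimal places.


Denier calculation:
Mass in grams = 0.364 mg / 1000 = 0.000364 g
Length in meters = 49.8 cm / 100 = 0.498 m
Linear density = mass / length = 0.000364 / 0.498 = 0.00073092 g/m
Denier = (g/m) * 9000 = 0.00073092 * 9000 = 6.58

6.58


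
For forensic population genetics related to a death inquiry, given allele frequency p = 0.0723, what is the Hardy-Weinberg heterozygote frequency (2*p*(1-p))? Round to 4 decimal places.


Hardy-Weinberg heterozygote frequency:
q = 1 - p = 1 - 0.0723 = 0.9277
2pq = 2 * 0.0723 * 0.9277 = 0.1341

0.1341


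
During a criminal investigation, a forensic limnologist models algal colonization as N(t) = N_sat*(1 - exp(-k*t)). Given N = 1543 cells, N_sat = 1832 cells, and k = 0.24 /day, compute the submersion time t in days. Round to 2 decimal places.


PMSI from diatom colonization curve:
N / N_sat = 1543 / 1832 = 0.842249
1 - N/N_sat = 0.157751
ln(1 - N/N_sat) = -1.846737
t = -ln(1 - N/N_sat) / k = -(-1.846737) / 0.24 = 7.69 days

7.69


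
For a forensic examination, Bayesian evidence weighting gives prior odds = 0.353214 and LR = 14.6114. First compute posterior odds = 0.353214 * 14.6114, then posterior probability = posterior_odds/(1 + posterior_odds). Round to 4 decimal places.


Bayesian evidence evaluation:
Posterior odds = prior_odds * LR = 0.353214 * 14.6114 = 5.160951
Posterior probability = posterior_odds / (1 + posterior_odds)
= 5.160951 / (1 + 5.160951)
= 5.160951 / 6.160951
= 0.8377

0.8377


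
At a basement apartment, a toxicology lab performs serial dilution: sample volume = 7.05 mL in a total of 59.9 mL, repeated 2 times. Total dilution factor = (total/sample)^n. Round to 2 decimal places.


Dilution factor calculation:
Single dilution = V_total / V_sample = 59.9 / 7.05 ≈ 8.496454
Number of dilutions = 2
Total DF = (59.9 / 7.05)^2 (full precision, rounded at the end) = 72.19

72.19


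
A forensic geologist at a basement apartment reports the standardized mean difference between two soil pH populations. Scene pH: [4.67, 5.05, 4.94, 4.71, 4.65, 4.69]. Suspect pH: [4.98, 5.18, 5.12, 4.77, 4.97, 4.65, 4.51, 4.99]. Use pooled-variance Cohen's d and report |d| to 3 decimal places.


Pooled-variance Cohen's d for soil pH comparison:
Scene mean = 28.71 / 6 = 4.785
Suspect mean = 39.17 / 8 = 4.89625
Scene sample variance s_s^2 = 0.02807
Suspect sample variance s_c^2 = 0.053941
Pooled variance = ((n_s-1)*s_s^2 + (n_c-1)*s_c^2) / (n_s + n_c - 2) = 0.043161
Pooled SD = sqrt(0.043161) = 0.207752
Mean difference = -0.11125
|d| = |-0.11125| / 0.207752 = 0.535

0.535


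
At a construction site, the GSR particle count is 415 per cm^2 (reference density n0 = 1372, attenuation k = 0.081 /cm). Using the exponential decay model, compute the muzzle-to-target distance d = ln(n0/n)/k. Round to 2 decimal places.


GSR distance calculation:
n0/n = 1372 / 415 = 3.306024
ln(n0/n) = 1.195746
d = 1.195746 / 0.081 = 14.76 cm

14.76


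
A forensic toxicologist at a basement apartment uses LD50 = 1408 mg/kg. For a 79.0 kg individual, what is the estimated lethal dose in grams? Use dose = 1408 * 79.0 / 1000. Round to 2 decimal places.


Lethal dose calculation:
Lethal dose = LD50 * body_weight / 1000
= 1408 * 79.0 / 1000
= 111232 / 1000
= 111.23 g

111.23


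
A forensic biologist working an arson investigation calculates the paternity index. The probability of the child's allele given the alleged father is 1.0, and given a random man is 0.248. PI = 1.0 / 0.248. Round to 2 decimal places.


Paternity Index calculation:
PI = P(allele|father) / P(allele|random)
PI = 1.0 / 0.248
PI = 4.03

4.03


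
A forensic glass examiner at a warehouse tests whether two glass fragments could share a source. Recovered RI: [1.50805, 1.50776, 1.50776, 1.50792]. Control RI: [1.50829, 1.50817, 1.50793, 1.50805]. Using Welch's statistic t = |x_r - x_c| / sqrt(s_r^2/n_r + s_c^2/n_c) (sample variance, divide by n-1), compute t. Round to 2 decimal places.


Welch's t-criterion for glass RI comparison:
Recovered mean = sum / n_r = 6.03149 / 4 = 1.5078725
Control mean = sum / n_c = 6.03244 / 4 = 1.50811
Recovered sample variance s_r^2 = 1.96917e-08
Control sample variance s_c^2 = 2.4e-08
Welch SE (unpooled) = sqrt(s_r^2/n_r + s_c^2/n_c) = sqrt(4.92292e-09 + 6e-09) = sqrt(1.09229e-08) = 0.000104513
|mean_r - mean_c| = 0.0002375
t = 0.0002375 / 0.000104513 = 2.27

2.27


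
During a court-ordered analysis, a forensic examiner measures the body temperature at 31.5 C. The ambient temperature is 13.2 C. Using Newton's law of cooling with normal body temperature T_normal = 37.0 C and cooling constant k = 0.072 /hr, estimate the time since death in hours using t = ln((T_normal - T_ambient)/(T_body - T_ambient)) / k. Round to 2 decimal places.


Using Newton's law of cooling:
t = ln((T_normal - T_ambient) / (T_body - T_ambient)) / k
T_normal - T_ambient = 23.8
T_body - T_ambient = 18.3
Ratio = 1.300546
ln(ratio) = 0.262784
t = 0.262784 / 0.072 = 3.65 hours

3.65


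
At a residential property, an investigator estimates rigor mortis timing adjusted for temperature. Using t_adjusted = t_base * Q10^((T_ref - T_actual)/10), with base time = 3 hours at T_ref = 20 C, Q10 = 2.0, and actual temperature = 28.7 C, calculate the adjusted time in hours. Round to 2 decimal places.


Rigor mortis time adjustment:
Exponent = (T_ref - T_actual) / 10 = (20 - 28.7) / 10 = -0.87
Q10 factor = 2.0^-0.87 = 0.54715
t_adjusted = 3 * 0.54715 = 1.64 hours

1.64


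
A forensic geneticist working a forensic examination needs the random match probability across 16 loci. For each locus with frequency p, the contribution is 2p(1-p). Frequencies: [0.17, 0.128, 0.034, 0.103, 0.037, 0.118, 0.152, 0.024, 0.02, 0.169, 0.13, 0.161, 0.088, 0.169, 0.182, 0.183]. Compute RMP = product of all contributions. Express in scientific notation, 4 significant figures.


Computing RMP for 16 loci:
Locus 1: 2 * 0.17 * 0.83 = 0.2822
Locus 2: 2 * 0.128 * 0.872 = 0.223232
Locus 3: 2 * 0.034 * 0.966 = 0.065688
Locus 4: 2 * 0.103 * 0.897 = 0.184782
Locus 5: 2 * 0.037 * 0.963 = 0.071262
Locus 6: 2 * 0.118 * 0.882 = 0.208152
Locus 7: 2 * 0.152 * 0.848 = 0.257792
Locus 8: 2 * 0.024 * 0.976 = 0.046848
Locus 9: 2 * 0.02 * 0.98 = 0.0392
Locus 10: 2 * 0.169 * 0.831 = 0.280878
Locus 11: 2 * 0.13 * 0.87 = 0.2262
Locus 12: 2 * 0.161 * 0.839 = 0.270158
Locus 13: 2 * 0.088 * 0.912 = 0.160512
Locus 14: 2 * 0.169 * 0.831 = 0.280878
Locus 15: 2 * 0.182 * 0.818 = 0.297752
Locus 16: 2 * 0.183 * 0.817 = 0.299022
RMP = 3.700e-13

3.700e-13


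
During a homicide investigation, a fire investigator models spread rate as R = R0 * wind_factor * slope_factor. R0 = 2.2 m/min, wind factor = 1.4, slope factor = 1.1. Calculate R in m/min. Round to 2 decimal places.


Fire spread rate calculation:
R = R0 * wind_factor * slope_factor
= 2.2 * 1.4 * 1.1
= 3.08 * 1.1
= 3.39 m/min

3.39


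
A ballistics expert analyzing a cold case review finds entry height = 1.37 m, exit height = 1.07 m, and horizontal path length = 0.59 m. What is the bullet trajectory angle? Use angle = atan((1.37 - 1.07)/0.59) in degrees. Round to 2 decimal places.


Bullet trajectory angle:
Height difference = 1.37 - 1.07 = 0.3 m
angle = atan(0.3 / 0.59)
angle = atan(0.508475)
angle = 26.95 degrees

26.95


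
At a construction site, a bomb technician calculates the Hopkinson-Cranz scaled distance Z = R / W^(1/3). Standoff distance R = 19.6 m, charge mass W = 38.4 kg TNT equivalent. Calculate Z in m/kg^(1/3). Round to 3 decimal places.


Scaled distance calculation:
W^(1/3) = 38.4^(1/3) = 3.373731
Z = R / W^(1/3) = 19.6 / 3.373731
Z = 5.810 m/kg^(1/3)

5.810


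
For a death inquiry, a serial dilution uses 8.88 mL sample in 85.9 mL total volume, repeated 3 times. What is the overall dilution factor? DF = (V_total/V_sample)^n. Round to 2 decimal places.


Dilution factor calculation:
Single dilution = V_total / V_sample = 85.9 / 8.88 ≈ 9.673423
Number of dilutions = 3
Total DF = (85.9 / 8.88)^3 (full precision, rounded at the end) = 905.19

905.19


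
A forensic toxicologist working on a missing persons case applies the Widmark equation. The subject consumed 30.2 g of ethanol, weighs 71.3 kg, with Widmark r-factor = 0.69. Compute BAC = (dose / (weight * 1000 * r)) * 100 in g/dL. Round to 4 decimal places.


Applying the Widmark formula:
BAC = (dose_g / (body_wt * 1000 * r)) * 100
Denominator = 71.3 * 1000 * 0.69 = 49197
BAC = (30.2 / 49197) * 100
BAC = 0.0614 g/dL

0.0614


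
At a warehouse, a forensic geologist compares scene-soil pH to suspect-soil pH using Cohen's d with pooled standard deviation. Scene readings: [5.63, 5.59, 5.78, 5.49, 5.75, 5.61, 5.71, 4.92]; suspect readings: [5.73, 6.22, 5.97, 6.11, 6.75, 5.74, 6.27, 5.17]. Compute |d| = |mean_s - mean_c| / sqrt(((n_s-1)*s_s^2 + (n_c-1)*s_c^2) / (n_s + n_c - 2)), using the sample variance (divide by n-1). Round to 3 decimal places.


Pooled-variance Cohen's d for soil pH comparison:
Scene mean = 44.48 / 8 = 5.56
Suspect mean = 47.96 / 8 = 5.995
Scene sample variance s_s^2 = 0.075686
Suspect sample variance s_c^2 = 0.218
Pooled variance = ((n_s-1)*s_s^2 + (n_c-1)*s_c^2) / (n_s + n_c - 2) = 0.146843
Pooled SD = sqrt(0.146843) = 0.383201
Mean difference = -0.435
|d| = |-0.435| / 0.383201 = 1.135

1.135


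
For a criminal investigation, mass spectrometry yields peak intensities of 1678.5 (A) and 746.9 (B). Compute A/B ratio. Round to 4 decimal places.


Spectral peak ratio:
Peak A = 1678.5 counts
Peak B = 746.9 counts
Ratio = 1678.5 / 746.9 = 2.2473

2.2473


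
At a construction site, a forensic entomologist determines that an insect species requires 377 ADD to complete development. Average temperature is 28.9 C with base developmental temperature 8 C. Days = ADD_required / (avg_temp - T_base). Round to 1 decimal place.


Insect development time:
Effective temperature = avg_temp - T_base = 28.9 - 8 = 20.9 C
Days = ADD / effective_temp = 377 / 20.9 = 18.0 days

18.0


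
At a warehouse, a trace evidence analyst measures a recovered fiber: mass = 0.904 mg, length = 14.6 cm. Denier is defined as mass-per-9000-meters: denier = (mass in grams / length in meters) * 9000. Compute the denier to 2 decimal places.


Denier calculation:
Mass in grams = 0.904 mg / 1000 = 0.000904 g
Length in meters = 14.6 cm / 100 = 0.146 m
Linear density = mass / length = 0.000904 / 0.146 = 0.00619178 g/m
Denier = (g/m) * 9000 = 0.00619178 * 9000 = 55.73

55.73


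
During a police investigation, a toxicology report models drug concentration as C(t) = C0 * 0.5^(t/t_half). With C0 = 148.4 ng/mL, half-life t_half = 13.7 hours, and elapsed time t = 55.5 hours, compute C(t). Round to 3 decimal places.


Drug concentration decay:
Number of half-lives = t / t_half = 55.5 / 13.7 = 4.051095
Decay factor = 0.5^4.051095 = 0.06032522
C(t) = 148.4 * 0.06032522 = 8.952 ng/mL

8.952


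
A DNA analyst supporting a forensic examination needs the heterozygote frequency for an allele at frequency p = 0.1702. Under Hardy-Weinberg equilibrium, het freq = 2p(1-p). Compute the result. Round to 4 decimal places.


Hardy-Weinberg heterozygote frequency:
q = 1 - p = 1 - 0.1702 = 0.8298
2pq = 2 * 0.1702 * 0.8298 = 0.2825

0.2825


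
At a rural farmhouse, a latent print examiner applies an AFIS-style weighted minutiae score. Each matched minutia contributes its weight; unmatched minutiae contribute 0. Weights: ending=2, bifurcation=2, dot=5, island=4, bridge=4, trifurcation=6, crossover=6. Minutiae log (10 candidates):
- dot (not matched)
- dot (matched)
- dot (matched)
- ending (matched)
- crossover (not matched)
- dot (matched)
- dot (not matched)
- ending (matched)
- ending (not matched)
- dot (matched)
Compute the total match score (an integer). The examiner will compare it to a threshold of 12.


Weighted minutiae match score:
  dot: not matched, +0
  dot: matched, +5 (running total 5)
  dot: matched, +5 (running total 10)
  ending: matched, +2 (running total 12)
  crossover: not matched, +0
  dot: matched, +5 (running total 17)
  dot: not matched, +0
  ending: matched, +2 (running total 19)
  ending: not matched, +0
  dot: matched, +5 (running total 24)
Total score = 24
Threshold = 12; verdict = identification

24


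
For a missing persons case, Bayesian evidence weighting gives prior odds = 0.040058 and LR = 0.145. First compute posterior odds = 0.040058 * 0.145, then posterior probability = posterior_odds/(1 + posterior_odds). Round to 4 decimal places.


Bayesian evidence evaluation:
Posterior odds = prior_odds * LR = 0.040058 * 0.145 = 0.00580841
Posterior probability = posterior_odds / (1 + posterior_odds)
= 0.00580841 / (1 + 0.00580841)
= 0.00580841 / 1.00580841
= 0.0058

0.0058


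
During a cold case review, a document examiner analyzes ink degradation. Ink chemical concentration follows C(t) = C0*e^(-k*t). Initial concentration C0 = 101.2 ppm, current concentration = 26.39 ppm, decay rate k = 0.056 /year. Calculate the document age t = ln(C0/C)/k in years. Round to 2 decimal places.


Document age estimation:
C0/C = 101.2 / 26.39 = 3.834786
ln(C0/C) = 1.344114
t = 1.344114 / 0.056 = 24.00 years

24.00
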